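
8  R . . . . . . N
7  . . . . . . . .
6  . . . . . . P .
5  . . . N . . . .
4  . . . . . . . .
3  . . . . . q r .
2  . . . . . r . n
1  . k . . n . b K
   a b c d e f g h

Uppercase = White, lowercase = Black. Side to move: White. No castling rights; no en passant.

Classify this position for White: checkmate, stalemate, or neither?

checkmate

White to move; white king on h1.
In check: yes, from the black queen on f3.
King squares — g1: attacked by Rg3; g2: attacked by Ne1; h2: attacked by Bg1.
Legal moves for White: none.
In check with no legal moves → checkmate.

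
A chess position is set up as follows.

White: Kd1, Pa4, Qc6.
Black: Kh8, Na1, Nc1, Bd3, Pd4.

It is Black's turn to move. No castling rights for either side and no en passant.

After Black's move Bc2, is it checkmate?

After Bc2: white king on d1; in check: yes, from the black bishop on c2.
White has 4 legal replies: Kd2, Ke1, Kxc1, Qxc2.
In check but a legal move exists → not checkmate.

no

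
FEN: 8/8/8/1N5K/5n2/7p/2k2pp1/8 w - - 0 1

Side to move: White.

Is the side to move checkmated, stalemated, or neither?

neither

White to move; white king on h5.
In check: yes, from the black knight on f4.
King squares — g4: available; h4: available; g5: available; g6: attacked by Nf4; h6: available.
Legal moves for White: Kh6, Kg5, Kh4, Kg4.
White is in check but has 4 legal moves → neither.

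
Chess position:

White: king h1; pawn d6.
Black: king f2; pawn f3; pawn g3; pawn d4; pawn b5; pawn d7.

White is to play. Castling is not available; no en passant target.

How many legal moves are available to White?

0

White to move; king on h1.
In check: no.
Legal moves: none.
Count: 0.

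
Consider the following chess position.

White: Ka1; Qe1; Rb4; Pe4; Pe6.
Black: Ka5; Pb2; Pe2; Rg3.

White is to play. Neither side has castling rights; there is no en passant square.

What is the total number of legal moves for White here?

4

White to move; king on a1.
In check: yes, from the black pawn on b2.
Legal moves: Kxb2, Ka2, Kb1, Rxb2+.
Count: 4.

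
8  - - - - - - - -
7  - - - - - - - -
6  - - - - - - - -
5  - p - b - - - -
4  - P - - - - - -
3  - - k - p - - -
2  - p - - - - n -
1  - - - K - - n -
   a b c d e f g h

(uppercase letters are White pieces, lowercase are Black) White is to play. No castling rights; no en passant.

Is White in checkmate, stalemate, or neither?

White to move; white king on d1.
In check: no.
King squares — c1: attacked by Pb2; e1: attacked by Ng2; c2: attacked by Kc3; d2: attacked by Kc3; e2: attacked by Ng1.
Legal moves for White: none.
Not in check and no legal moves → stalemate.

stalemate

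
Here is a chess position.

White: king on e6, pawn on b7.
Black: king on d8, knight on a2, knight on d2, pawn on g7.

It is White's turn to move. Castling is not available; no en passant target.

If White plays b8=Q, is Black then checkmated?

yes

After b8=Q: black king on d8; in check: yes, from the white queen on b8.
King squares — c7: attacked by Qb8; d7: attacked by Ke6; e7: attacked by Ke6; c8: attacked by Qb8; e8: attacked by Qb8.
Black has no legal moves → checkmate.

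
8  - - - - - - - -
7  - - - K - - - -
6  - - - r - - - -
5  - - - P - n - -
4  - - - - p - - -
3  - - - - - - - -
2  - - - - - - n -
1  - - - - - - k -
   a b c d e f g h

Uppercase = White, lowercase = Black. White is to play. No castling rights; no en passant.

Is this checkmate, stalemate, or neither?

White to move; white king on d7.
In check: yes, from the black rook on d6.
King squares — c6: attacked by Rd6; d6: attacked by Nf5; e6: attacked by Rd6; c7: available; e7: attacked by Nf5; c8: available; d8: attacked by Rd6; e8: available.
Legal moves for White: Ke8, Kc8, Kc7.
White is in check but has 3 legal moves → neither.

neither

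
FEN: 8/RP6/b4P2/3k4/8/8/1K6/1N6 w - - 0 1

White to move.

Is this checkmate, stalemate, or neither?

neither

White to move; white king on b2.
In check: no.
Legal moves for White: Ra8, Rxa6, Kc3, Kb3, Ka3, Kc2, Ka2, Kc1, Ka1, Nc3+, Na3, Nd2, b8=Q, b8=R, b8=B, b8=N, f7.
White has 17 legal moves and is not in check → neither.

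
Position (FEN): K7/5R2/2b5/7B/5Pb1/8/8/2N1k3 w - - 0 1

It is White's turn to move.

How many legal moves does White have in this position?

3

White to move; king on a8.
In check: yes, from the black bishop on c6.
Legal moves: Kb8, Ka7, Rb7.
Count: 3.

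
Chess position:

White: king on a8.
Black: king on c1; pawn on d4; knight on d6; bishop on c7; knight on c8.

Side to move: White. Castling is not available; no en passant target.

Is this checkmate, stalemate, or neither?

stalemate

White to move; white king on a8.
In check: no.
King squares — a7: attacked by Nc8; b7: attacked by Nd6; b8: attacked by Bc7.
Legal moves for White: none.
Not in check and no legal moves → stalemate.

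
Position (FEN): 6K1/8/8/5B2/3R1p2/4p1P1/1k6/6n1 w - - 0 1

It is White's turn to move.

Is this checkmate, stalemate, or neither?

neither

White to move; white king on g8.
In check: no.
Legal moves for White include: Kh8, Kf8, Kh7, Kg7, Kf7, Bc8, Bh7, Bd7, Bg6, Be6, Bg4, Be4, Bh3, Bd3, Bc2, Bb1, Rd8, Rd7, ... (list truncated; more exist).
White has legal moves and is not in check → neither.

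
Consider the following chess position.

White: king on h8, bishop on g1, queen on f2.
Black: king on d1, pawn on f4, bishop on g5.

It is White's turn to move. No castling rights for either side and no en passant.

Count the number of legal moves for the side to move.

22

White to move; king on h8.
In check: no.
Legal moves: Kg8, Kh7, Kg7, Qa7, Qb6, Qc5, Qh4, Qxf4, Qd4+, Qg3, Qf3+, Qe3, Qh2, Qg2, Qe2+, Qd2+, Qc2+, Qb2, Qa2, Qf1+, Qe1+, Bh2.
Count: 22.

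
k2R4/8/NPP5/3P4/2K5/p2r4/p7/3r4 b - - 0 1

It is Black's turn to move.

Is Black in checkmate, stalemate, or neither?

Black to move; black king on a8.
In check: yes, from the white rook on d8.
King squares — a7: attacked by Pb6; b7: attacked by Pc6; b8: attacked by Na6.
Legal moves for Black: none.
In check with no legal moves → checkmate.

checkmate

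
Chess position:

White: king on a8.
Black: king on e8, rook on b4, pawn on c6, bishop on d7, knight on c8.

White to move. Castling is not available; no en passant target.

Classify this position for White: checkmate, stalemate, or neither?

White to move; white king on a8.
In check: no.
King squares — a7: attacked by Nc8; b7: attacked by Rb4; b8: attacked by Rb4.
Legal moves for White: none.
Not in check and no legal moves → stalemate.

stalemate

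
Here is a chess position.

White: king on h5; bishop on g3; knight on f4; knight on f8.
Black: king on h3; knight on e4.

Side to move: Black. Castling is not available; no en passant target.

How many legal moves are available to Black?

1

Black to move; king on h3.
In check: yes, from the white knight on f4.
Legal moves: Kxg3.
Count: 1.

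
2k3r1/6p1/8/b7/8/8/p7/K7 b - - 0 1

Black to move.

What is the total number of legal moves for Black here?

Black to move; king on c8.
In check: no.
Legal moves: Rh8, Rf8, Re8, Rd8, Kd8, Kb8, Kd7, Kc7, Kb7, Bd8, Bc7, Bb6, Bb4, Bc3+, Bd2, Be1, g6, g5.
Count: 18.

18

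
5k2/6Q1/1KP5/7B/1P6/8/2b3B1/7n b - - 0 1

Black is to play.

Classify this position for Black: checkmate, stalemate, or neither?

Black to move; black king on f8.
In check: yes, from the white queen on g7.
Legal moves for Black: Kxg7.
Black is in check but has 1 legal move → neither.

neither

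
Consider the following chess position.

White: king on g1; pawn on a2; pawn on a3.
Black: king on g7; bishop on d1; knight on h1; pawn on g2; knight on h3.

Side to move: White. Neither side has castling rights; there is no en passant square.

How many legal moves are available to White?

2

White to move; king on g1.
In check: yes, from the black knight on h3.
Legal moves: Kh2, Kxg2.
Count: 2.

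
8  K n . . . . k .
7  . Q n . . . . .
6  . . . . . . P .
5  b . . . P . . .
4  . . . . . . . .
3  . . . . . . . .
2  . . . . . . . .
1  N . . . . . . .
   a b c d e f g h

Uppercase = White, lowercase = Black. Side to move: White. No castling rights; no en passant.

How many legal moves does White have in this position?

3

White to move; king on a8.
In check: yes, from the black knight on c7.
Legal moves: Kxb8, Ka7, Qxc7.
Count: 3.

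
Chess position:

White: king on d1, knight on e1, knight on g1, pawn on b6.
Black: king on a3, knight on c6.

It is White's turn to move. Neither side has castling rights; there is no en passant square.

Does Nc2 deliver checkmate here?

After Nc2: black king on a3; in check: yes, from the white knight on c2.
Black has 4 legal replies: Ka4, Kb3, Kb2, Ka2.
In check but a legal move exists → not checkmate.

no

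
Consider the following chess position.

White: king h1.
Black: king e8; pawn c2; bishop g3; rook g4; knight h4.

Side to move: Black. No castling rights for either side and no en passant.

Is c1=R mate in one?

After c1=R: white king on h1; in check: yes, from the black rook on c1.
King squares — g1: attacked by Rc1; g2: attacked by Nh4; h2: attacked by Bg3.
White has no legal moves → checkmate.

yes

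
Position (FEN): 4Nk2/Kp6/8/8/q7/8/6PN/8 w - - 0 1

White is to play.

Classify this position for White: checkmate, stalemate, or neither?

neither

White to move; white king on a7.
In check: yes, from the black queen on a4.
King squares — a6: attacked by Qa4; b6: available; b7: available; a8: attacked by Qa4; b8: available.
Legal moves for White: Kb8, Kxb7, Kb6.
White is in check but has 3 legal moves → neither.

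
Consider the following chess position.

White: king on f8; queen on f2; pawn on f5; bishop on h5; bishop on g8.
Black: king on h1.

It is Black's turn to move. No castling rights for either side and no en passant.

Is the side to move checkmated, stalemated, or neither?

stalemate

Black to move; black king on h1.
In check: no.
King squares — g1: attacked by Qf2; g2: attacked by Qf2; h2: attacked by Qf2.
Legal moves for Black: none.
Not in check and no legal moves → stalemate.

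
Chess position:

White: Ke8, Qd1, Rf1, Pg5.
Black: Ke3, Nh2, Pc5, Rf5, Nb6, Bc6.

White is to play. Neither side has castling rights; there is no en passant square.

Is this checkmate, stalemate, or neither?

White to move; white king on e8.
In check: yes, from the black bishop on c6.
Legal moves for White: Kd8, Ke7, Qd7.
White is in check but has 3 legal moves → neither.

neither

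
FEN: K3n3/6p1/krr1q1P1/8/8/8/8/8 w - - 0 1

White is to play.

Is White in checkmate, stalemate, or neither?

White to move; white king on a8.
In check: no.
King squares — a7: attacked by Ka6; b7: attacked by Ka6; b8: attacked by Rb6.
Legal moves for White: none.
Not in check and no legal moves → stalemate.

stalemate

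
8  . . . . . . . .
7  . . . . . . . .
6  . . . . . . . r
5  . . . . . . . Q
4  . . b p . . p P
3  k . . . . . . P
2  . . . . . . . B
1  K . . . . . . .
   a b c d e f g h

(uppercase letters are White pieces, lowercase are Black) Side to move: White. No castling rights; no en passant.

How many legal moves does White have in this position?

21

White to move; king on a1.
In check: no.
Legal moves: Qe8, Qf7, Qxh6, Qg6, Qg5, Qf5, Qe5, Qd5, Qc5+, Qb5, Qa5+, Qxg4, Bb8, Bc7, Bd6+, Be5, Bf4, Bg3, Bg1, Kb1, hxg4.
Count: 21.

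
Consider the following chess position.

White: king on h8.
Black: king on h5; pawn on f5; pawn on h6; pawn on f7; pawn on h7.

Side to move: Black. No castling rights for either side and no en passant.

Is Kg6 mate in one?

After Kg6: white king on h8; in check: no.
White is not in check, so this cannot be checkmate.

no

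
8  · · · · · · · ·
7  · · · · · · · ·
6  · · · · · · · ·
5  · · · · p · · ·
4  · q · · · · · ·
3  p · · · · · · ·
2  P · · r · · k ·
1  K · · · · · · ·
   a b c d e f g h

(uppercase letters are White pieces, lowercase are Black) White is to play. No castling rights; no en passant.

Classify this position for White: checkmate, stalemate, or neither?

stalemate

White to move; white king on a1.
In check: no.
King squares — b1: attacked by Qb4; a2: own pawn; b2: attacked by Rd2.
Legal moves for White: none.
Not in check and no legal moves → stalemate.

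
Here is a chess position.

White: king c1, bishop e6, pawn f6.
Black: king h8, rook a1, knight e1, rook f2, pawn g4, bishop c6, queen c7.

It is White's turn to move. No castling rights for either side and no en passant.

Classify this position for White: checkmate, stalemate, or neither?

checkmate

White to move; white king on c1.
In check: yes, from the black rook on a1.
King squares — b1: attacked by Ra1; d1: attacked by Ra1; b2: attacked by Rf2; c2: attacked by Ne1; d2: attacked by Rf2.
Legal moves for White: none.
In check with no legal moves → checkmate.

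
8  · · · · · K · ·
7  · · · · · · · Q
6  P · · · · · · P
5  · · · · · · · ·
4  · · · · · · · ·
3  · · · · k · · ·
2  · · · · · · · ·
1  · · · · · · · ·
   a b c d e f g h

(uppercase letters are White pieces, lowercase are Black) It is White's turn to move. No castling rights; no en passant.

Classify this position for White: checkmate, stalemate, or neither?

White to move; white king on f8.
In check: no.
Legal moves for White include: Kg8, Ke8, Kg7, Kf7, Ke7, Qh8, Qg8, Qg7, Qf7, Qe7+, Qd7, Qc7, Qb7, Qa7+, Qg6, Qf5, Qe4+, Qd3+, ... (list truncated; more exist).
White has legal moves and is not in check → neither.

neither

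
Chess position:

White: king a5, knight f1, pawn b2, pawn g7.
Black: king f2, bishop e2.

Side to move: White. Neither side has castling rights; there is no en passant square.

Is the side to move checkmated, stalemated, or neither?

neither

White to move; white king on a5.
In check: no.
Legal moves for White: Kb6, Kb4, Ka4, Ng3, Ne3, Nh2, Nd2, g8=Q, g8=R, g8=B, g8=N, b3, b4.
White has 13 legal moves and is not in check → neither.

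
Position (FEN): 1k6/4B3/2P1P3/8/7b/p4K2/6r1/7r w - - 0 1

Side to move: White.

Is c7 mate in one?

no

After c7: black king on b8; in check: yes, from the white pawn on c7.
Black has 5 legal replies: Kc8, Ka8, Kxc7, Kb7, Ka7.
In check but a legal move exists → not checkmate.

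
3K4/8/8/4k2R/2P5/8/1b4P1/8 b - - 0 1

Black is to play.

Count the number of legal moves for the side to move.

6

Black to move; king on e5.
In check: yes, from the white rook on h5.
Legal moves: Kf6, Ke6, Kd6, Kf4, Ke4, Kd4.
Count: 6.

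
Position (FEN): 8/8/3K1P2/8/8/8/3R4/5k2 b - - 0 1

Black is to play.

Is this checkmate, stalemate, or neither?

neither

Black to move; black king on f1.
In check: no.
Legal moves for Black: Kg1, Ke1.
Black has 2 legal moves and is not in check → neither.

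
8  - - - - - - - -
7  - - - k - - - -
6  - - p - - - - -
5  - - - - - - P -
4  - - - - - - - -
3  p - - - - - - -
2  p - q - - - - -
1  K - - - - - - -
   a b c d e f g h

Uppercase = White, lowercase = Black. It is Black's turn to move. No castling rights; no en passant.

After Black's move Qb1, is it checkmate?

After Qb1: white king on a1; in check: yes, from the black queen on b1.
King squares — b1: attacked by Pa2; a2: attacked by Qb1; b2: attacked by Qb1.
White has no legal moves → checkmate.

yes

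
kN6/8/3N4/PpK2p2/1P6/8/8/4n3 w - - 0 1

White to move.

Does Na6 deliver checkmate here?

no

After Na6: black king on a8; in check: no.
Black is not in check, so this cannot be checkmate.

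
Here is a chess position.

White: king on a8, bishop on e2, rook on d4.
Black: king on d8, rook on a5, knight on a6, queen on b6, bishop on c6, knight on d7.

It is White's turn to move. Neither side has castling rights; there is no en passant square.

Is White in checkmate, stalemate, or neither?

checkmate

White to move; white king on a8.
In check: yes, from the black bishop on c6.
King squares — a7: attacked by Qb6; b7: attacked by Qb6; b8: attacked by Na6.
Legal moves for White: none.
In check with no legal moves → checkmate.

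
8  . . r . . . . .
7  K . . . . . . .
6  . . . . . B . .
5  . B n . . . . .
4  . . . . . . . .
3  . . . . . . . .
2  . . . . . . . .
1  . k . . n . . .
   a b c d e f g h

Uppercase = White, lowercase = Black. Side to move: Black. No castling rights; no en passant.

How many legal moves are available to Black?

24

Black to move; king on b1.
In check: no.
Legal moves: Rh8, Rg8, Rf8, Re8, Rd8, Rb8, Ra8+, Rc7+, Rc6, Nd7, Nb7, Ne6, Na6, Ne4, Na4, Ncd3, Nb3, Nf3, Ned3, Ng2, Nc2, Kc2, Ka2, Kc1.
Count: 24.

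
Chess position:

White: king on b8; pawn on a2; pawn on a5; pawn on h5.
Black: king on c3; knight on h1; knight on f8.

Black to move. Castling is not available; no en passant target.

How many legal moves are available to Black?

Black to move; king on c3.
In check: no.
Legal moves: Nh7, Nd7+, Ng6, Ne6, Kd4, Kc4, Kb4, Kd3, Kd2, Kc2, Kb2, Ng3, Nf2.
Count: 13.

13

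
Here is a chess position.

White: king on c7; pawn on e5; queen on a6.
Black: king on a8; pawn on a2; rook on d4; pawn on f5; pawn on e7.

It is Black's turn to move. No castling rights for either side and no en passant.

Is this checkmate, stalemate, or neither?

Black to move; black king on a8.
In check: yes, from the white queen on a6.
King squares — a7: attacked by Qa6; b7: attacked by Qa6; b8: attacked by Kc7.
Legal moves for Black: none.
In check with no legal moves → checkmate.

checkmate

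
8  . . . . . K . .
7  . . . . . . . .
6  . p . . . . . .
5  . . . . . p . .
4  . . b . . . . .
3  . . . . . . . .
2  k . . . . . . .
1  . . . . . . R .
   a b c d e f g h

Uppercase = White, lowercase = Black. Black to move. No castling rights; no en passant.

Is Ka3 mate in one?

no

After Ka3: white king on f8; in check: no.
White is not in check, so this cannot be checkmate.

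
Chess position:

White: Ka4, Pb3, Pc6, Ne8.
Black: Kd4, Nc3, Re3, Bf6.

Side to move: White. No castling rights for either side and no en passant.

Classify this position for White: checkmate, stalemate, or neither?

White to move; white king on a4.
In check: yes, from the black knight on c3.
King squares — a3: available; b3: own pawn; b4: available; a5: available; b5: attacked by Nc3.
Legal moves for White: Ka5, Kb4, Ka3.
White is in check but has 3 legal moves → neither.

neither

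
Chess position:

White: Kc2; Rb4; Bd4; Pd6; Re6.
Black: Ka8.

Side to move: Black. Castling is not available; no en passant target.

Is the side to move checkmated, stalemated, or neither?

stalemate

Black to move; black king on a8.
In check: no.
King squares — a7: attacked by Bd4; b7: attacked by Rb4; b8: attacked by Rb4.
Legal moves for Black: none.
Not in check and no legal moves → stalemate.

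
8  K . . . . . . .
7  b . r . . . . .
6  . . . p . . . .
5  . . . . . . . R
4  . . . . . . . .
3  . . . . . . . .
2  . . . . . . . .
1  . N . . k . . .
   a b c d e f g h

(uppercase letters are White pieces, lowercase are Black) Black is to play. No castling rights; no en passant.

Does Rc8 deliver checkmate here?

no

After Rc8: white king on a8; in check: yes, from the black rook on c8.
White has 2 legal replies: Kb7, Kxa7.
In check but a legal move exists → not checkmate.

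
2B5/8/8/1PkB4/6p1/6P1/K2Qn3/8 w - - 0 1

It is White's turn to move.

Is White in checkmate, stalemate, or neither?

neither

White to move; white king on a2.
In check: no.
Legal moves for White include: Bd7, Bcb7, Bce6, Ba6, Bf5, Bxg4, Bg8, Ba8, Bf7, Bdb7, Bde6, Bc6, Be4, Bc4, Bf3, Bb3, Bg2, Bh1, ... (list truncated; more exist).
White has legal moves and is not in check → neither.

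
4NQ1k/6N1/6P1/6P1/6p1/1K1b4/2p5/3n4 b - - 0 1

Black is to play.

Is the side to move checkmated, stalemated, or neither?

Black to move; black king on h8.
In check: yes, from the white queen on f8.
King squares — g7: attacked by Ne8; h7: attacked by Pg6; g8: attacked by Qf8.
Legal moves for Black: none.
In check with no legal moves → checkmate.

checkmate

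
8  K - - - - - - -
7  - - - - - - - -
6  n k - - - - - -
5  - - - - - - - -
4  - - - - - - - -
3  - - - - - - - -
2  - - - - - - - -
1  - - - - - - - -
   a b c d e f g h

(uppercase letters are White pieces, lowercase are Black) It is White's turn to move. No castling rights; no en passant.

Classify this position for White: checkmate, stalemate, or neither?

White to move; white king on a8.
In check: no.
King squares — a7: attacked by Kb6; b7: attacked by Kb6; b8: attacked by Na6.
Legal moves for White: none.
Not in check and no legal moves → stalemate.

stalemate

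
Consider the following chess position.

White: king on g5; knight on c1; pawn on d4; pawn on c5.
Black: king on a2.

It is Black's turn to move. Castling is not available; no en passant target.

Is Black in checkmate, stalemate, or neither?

Black to move; black king on a2.
In check: yes, from the white knight on c1.
King squares — a1: available; b1: available; b2: available; a3: available; b3: attacked by Nc1.
Legal moves for Black: Ka3, Kb2, Kb1, Ka1.
Black is in check but has 4 legal moves → neither.

neither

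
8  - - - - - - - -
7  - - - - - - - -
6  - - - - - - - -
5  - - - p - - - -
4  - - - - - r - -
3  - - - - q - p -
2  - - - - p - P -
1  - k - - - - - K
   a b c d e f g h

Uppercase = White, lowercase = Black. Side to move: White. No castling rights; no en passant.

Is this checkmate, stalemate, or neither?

stalemate

White to move; white king on h1.
In check: no.
King squares — g1: attacked by Qe3; g2: own pawn; h2: attacked by Pg3.
Legal moves for White: none.
Not in check and no legal moves → stalemate.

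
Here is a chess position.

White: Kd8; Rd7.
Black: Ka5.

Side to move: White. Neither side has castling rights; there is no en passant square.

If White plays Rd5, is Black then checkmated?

no

After Rd5: black king on a5; in check: yes, from the white rook on d5.
Black has 4 legal replies: Kb6, Ka6, Kb4, Ka4.
In check but a legal move exists → not checkmate.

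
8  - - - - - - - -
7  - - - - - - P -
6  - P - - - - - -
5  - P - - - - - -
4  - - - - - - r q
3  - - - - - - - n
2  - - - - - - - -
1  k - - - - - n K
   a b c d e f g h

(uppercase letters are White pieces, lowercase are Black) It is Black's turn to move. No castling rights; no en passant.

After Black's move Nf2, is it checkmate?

After Nf2: white king on h1; in check: yes, from the black knight on f2 and the black queen on h4.
King squares — g1: attacked by Rg4; g2: attacked by Rg4; h2: attacked by Qh4.
White has no legal moves → checkmate.

yes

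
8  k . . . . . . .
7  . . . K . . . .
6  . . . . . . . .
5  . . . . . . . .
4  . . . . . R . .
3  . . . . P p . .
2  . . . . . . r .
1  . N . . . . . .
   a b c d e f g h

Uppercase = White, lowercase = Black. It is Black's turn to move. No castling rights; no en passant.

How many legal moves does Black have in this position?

18

Black to move; king on a8.
In check: no.
Legal moves: Kb8, Kb7, Ka7, Rg8, Rg7+, Rg6, Rg5, Rg4, Rg3, Rh2, Rf2, Re2, Rd2+, Rc2, Rb2, Ra2, Rg1, f2.
Count: 18.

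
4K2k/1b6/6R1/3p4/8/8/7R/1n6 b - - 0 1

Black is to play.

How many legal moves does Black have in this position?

0

Black to move; king on h8.
In check: yes, from the white rook on h2.
Legal moves: none.
Count: 0.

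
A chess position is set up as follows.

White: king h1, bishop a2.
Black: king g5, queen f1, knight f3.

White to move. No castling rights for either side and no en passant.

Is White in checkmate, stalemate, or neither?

White to move; white king on h1.
In check: yes, from the black queen on f1.
King squares — g1: attacked by Qf1; g2: attacked by Qf1; h2: attacked by Nf3.
Legal moves for White: none.
In check with no legal moves → checkmate.

checkmate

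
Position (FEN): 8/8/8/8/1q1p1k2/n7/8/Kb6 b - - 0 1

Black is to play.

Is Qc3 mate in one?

yes

After Qc3: white king on a1; in check: yes, from the black queen on c3.
King squares — b1: attacked by Na3; a2: attacked by Bb1; b2: attacked by Qc3.
White has no legal moves → checkmate.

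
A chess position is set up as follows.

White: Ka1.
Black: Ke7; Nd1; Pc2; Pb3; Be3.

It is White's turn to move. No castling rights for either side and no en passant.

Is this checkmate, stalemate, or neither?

White to move; white king on a1.
In check: no.
King squares — b1: attacked by Pc2; a2: attacked by Pb3; b2: attacked by Nd1.
Legal moves for White: none.
Not in check and no legal moves → stalemate.

stalemate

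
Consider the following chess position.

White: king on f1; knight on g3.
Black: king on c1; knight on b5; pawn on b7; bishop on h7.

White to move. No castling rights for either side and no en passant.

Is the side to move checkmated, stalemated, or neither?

White to move; white king on f1.
In check: no.
Legal moves for White: Nh5, Nf5, Ne4, Ne2+, Nh1, Kg2, Kf2, Ke2, Kg1, Ke1.
White has 10 legal moves and is not in check → neither.

neither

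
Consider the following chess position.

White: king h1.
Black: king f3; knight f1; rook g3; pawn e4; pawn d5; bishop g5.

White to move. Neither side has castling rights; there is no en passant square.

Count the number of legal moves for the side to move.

0

White to move; king on h1.
In check: no.
Legal moves: none.
Count: 0.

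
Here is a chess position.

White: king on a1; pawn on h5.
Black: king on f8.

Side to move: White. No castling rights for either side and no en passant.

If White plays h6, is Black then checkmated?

no

After h6: black king on f8; in check: no.
Black is not in check, so this cannot be checkmate.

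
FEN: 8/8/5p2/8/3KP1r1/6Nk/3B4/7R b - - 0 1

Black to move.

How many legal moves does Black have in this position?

Black to move; king on h3.
In check: yes, from the white rook on h1.
Legal moves: Kxg3, Kg2.
Count: 2.

2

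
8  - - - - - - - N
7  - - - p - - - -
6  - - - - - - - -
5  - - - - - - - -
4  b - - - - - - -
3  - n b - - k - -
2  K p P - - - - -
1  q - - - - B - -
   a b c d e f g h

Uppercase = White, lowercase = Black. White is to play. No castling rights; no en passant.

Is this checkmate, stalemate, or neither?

checkmate

White to move; white king on a2.
In check: yes, from the black queen on a1.
King squares — a1: attacked by Pb2; b1: attacked by Qa1; b2: attacked by Qa1; a3: attacked by Qa1; b3: attacked by Ba4.
Legal moves for White: none.
In check with no legal moves → checkmate.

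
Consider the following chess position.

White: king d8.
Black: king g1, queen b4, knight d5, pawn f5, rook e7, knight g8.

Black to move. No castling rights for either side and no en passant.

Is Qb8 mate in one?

yes

After Qb8: white king on d8; in check: yes, from the black queen on b8.
King squares — c7: attacked by Nd5; d7: attacked by Re7; e7: attacked by Nd5; c8: attacked by Qb8; e8: attacked by Re7.
White has no legal moves → checkmate.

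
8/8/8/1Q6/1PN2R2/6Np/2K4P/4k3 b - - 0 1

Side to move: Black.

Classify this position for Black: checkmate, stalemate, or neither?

Black to move; black king on e1.
In check: no.
King squares — d1: attacked by Kc2; f1: attacked by Ng3; d2: attacked by Kc2; e2: attacked by Ng3; f2: attacked by Rf4.
Legal moves for Black: none.
Not in check and no legal moves → stalemate.

stalemate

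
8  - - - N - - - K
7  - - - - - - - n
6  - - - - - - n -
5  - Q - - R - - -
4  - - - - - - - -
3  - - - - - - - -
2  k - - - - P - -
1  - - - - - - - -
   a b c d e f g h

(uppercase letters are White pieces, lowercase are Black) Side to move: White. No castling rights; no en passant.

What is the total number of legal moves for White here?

3

White to move; king on h8.
In check: yes, from the black knight on g6.
Legal moves: Kg8, Kxh7, Kg7.
Count: 3.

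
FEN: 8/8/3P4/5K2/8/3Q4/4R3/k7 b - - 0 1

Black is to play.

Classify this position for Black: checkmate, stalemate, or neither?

stalemate

Black to move; black king on a1.
In check: no.
King squares — b1: attacked by Qd3; a2: attacked by Re2; b2: attacked by Re2.
Legal moves for Black: none.
Not in check and no legal moves → stalemate.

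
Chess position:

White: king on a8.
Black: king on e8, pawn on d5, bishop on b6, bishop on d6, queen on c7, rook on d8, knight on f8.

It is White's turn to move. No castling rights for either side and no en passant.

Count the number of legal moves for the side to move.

White to move; king on a8.
In check: yes, from the black rook on d8.
Legal moves: none.
Count: 0.

0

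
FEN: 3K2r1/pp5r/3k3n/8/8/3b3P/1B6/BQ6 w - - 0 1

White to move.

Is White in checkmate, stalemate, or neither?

White to move; white king on d8.
In check: yes, from the black rook on g8.
King squares — c7: attacked by Kd6; d7: attacked by Kd6; e7: attacked by Kd6; c8: attacked by Rg8; e8: attacked by Rg8.
Legal moves for White: none.
In check with no legal moves → checkmate.

checkmate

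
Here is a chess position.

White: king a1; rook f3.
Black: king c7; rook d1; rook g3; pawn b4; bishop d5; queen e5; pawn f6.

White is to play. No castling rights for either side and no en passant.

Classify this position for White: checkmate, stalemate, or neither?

White to move; white king on a1.
In check: yes, from the black rook on d1 and the black queen on e5.
King squares — b1: attacked by Rd1; a2: attacked by Bd5; b2: attacked by Qe5.
Legal moves for White: none.
In check with no legal moves → checkmate.

checkmate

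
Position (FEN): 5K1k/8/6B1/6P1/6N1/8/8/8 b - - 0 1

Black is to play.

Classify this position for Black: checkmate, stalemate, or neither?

stalemate

Black to move; black king on h8.
In check: no.
King squares — g7: attacked by Kf8; h7: attacked by Bg6; g8: attacked by Kf8.
Legal moves for Black: none.
Not in check and no legal moves → stalemate.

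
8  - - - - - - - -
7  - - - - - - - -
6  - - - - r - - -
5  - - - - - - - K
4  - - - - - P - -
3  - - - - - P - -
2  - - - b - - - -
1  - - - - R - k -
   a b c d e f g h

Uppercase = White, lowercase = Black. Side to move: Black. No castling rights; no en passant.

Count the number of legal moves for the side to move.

Black to move; king on g1.
In check: yes, from the white rook on e1.
Legal moves: Kh2, Kg2, Kf2, Rxe1, Bxe1.
Count: 5.

5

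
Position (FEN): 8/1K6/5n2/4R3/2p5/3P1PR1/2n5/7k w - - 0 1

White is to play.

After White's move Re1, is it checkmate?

no

After Re1: black king on h1; in check: yes, from the white rook on e1.
Black has 2 legal replies: Kh2, Nxe1.
In check but a legal move exists → not checkmate.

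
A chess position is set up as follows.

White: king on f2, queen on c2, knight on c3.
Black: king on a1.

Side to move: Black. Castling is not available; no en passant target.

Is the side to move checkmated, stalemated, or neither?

stalemate

Black to move; black king on a1.
In check: no.
King squares — b1: attacked by Qc2; a2: attacked by Qc2; b2: attacked by Qc2.
Legal moves for Black: none.
Not in check and no legal moves → stalemate.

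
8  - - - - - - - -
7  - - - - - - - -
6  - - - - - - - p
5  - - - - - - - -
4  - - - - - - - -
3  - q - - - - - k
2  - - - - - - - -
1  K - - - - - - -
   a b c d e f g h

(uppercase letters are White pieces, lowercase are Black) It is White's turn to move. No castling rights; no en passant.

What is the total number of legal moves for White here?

0

White to move; king on a1.
In check: no.
Legal moves: none.
Count: 0.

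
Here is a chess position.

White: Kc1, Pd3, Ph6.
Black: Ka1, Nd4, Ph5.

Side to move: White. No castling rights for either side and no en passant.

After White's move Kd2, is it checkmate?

no

After Kd2: black king on a1; in check: no.
Black is not in check, so this cannot be checkmate.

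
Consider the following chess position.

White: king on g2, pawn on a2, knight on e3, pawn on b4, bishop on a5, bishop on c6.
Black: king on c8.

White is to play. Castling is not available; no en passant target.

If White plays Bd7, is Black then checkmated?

no

After Bd7: black king on c8; in check: yes, from the white bishop on d7.
Black has 3 legal replies: Kb8, Kxd7, Kb7.
In check but a legal move exists → not checkmate.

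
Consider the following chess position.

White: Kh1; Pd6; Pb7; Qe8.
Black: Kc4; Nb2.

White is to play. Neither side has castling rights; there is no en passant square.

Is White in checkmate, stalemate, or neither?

White to move; white king on h1.
In check: no.
Legal moves for White include: Qh8, Qg8+, Qf8, Qd8, Qc8+, Qb8, Qa8, Qf7+, Qe7, Qd7, Qg6, Qe6+, Qc6+, Qh5, Qe5, Qb5+, Qe4+, Qa4+, ... (list truncated; more exist).
White has legal moves and is not in check → neither.

neither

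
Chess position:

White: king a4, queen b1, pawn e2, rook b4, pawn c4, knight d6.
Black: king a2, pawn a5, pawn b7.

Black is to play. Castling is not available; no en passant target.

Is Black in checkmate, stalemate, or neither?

checkmate

Black to move; black king on a2.
In check: yes, from the white queen on b1.
King squares — a1: attacked by Qb1; b1: attacked by Rb4; b2: attacked by Qb1; a3: attacked by Ka4; b3: attacked by Qb1.
Legal moves for Black: none.
In check with no legal moves → checkmate.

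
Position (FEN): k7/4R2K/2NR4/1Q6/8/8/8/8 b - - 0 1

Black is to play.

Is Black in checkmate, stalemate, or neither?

Black to move; black king on a8.
In check: no.
King squares — a7: attacked by Nc6; b7: attacked by Qb5; b8: attacked by Qb5.
Legal moves for Black: none.
Not in check and no legal moves → stalemate.

stalemate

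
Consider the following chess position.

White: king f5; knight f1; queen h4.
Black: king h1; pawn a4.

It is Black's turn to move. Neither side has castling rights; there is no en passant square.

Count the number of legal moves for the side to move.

2

Black to move; king on h1.
In check: yes, from the white queen on h4.
Legal moves: Kg2, Kg1.
Count: 2.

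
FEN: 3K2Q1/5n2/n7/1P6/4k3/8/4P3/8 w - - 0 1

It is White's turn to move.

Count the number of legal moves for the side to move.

White to move; king on d8.
In check: yes, from the black knight on f7.
Legal moves: Ke8, Kc8, Ke7, Kd7, Qxf7.
Count: 5.

5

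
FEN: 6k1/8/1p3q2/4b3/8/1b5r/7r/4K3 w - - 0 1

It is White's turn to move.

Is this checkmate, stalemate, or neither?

White to move; white king on e1.
In check: no.
King squares — d1: attacked by Bb3; f1: attacked by Qf6; d2: attacked by Rh2; e2: attacked by Rh2; f2: attacked by Rh2.
Legal moves for White: none.
Not in check and no legal moves → stalemate.

stalemate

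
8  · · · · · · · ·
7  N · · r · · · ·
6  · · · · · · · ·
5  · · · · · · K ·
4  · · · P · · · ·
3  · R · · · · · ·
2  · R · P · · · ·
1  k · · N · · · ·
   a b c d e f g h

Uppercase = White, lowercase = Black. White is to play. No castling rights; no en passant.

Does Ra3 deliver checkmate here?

yes

After Ra3: black king on a1; in check: yes, from the white rook on a3.
King squares — b1: attacked by Rb2; a2: attacked by Rb2; b2: attacked by Nd1.
Black has no legal moves → checkmate.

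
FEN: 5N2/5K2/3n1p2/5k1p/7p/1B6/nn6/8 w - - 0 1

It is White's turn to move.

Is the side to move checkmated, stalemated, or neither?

White to move; white king on f7.
In check: yes, from the black knight on d6.
Legal moves for White: Kg8, Kg7, Ke7.
White is in check but has 3 legal moves → neither.

neither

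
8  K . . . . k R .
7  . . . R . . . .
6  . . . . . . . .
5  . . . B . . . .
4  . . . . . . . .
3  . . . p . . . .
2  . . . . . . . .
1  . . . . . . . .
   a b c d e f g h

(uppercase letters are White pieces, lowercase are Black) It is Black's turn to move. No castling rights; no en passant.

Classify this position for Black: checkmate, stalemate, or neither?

Black to move; black king on f8.
In check: yes, from the white rook on g8.
King squares — e7: attacked by Rd7; f7: attacked by Bd5; g7: attacked by Rd7; e8: attacked by Rg8; g8: attacked by Bd5.
Legal moves for Black: none.
In check with no legal moves → checkmate.

checkmate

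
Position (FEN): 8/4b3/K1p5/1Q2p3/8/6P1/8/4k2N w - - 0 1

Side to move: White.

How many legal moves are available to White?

23

White to move; king on a6.
In check: no.
Legal moves: Kb7, Ka7, Kb6, Ka5, Qb8, Qb7, Qxc6, Qb6, Qxe5+, Qd5, Qc5, Qa5+, Qc4, Qb4+, Qa4, Qd3, Qb3, Qe2+, Qb2, Qf1+, Qb1+, Nf2, g4.
Count: 23.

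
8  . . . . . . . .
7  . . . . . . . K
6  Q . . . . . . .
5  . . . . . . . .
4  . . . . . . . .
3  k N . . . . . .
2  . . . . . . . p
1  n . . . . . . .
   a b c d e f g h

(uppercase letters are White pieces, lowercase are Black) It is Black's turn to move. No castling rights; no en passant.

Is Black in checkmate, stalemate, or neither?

neither

Black to move; black king on a3.
In check: yes, from the white queen on a6.
King squares — a2: attacked by Qa6; b2: available; b3: available; a4: attacked by Qa6; b4: available.
Legal moves for Black: Kb4, Kxb3, Kb2.
Black is in check but has 3 legal moves → neither.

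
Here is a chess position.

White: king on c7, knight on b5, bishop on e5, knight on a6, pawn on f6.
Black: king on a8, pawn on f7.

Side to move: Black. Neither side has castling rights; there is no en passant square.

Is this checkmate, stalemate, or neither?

stalemate

Black to move; black king on a8.
In check: no.
King squares — a7: attacked by Nb5; b7: attacked by Kc7; b8: attacked by Na6.
Legal moves for Black: none.
Not in check and no legal moves → stalemate.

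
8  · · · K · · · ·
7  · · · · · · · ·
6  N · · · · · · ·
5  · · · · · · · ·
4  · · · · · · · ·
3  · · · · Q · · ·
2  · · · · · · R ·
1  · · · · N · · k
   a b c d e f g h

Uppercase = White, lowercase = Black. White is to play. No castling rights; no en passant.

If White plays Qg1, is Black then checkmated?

yes

After Qg1: black king on h1; in check: yes, from the white queen on g1.
King squares — g1: attacked by Rg2; g2: attacked by Ne1; h2: attacked by Qg1.
Black has no legal moves → checkmate.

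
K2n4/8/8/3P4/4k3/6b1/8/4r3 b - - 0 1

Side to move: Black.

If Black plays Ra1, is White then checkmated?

After Ra1: white king on a8; in check: yes, from the black rook on a1.
King squares — a7: attacked by Ra1; b7: attacked by Nd8; b8: attacked by Bg3.
White has no legal moves → checkmate.

yes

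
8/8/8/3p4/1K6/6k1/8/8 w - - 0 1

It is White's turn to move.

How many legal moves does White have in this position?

7

White to move; king on b4.
In check: no.
Legal moves: Kc5, Kb5, Ka5, Ka4, Kc3, Kb3, Ka3.
Count: 7.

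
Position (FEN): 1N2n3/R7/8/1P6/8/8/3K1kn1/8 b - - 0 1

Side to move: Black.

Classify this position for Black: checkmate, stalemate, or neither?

Black to move; black king on f2.
In check: no.
Legal moves for Black: Ng7, Nc7, Nf6, Nd6, Nh4, Nf4, Ne3, Ne1, Kg3, Kf3, Kg1, Kf1.
Black has 12 legal moves and is not in check → neither.

neither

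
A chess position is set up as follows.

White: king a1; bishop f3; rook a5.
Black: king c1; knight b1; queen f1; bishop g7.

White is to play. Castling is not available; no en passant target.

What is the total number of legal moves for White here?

2

White to move; king on a1.
In check: yes, from the black bishop on g7.
Legal moves: Ka2, Re5.
Count: 2.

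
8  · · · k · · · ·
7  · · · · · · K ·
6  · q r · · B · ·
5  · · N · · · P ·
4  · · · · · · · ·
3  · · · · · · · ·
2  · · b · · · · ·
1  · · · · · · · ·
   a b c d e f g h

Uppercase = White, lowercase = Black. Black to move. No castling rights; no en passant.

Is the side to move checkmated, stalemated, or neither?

neither

Black to move; black king on d8.
In check: yes, from the white bishop on f6.
King squares — c7: available; d7: attacked by Nc5; e7: attacked by Bf6; c8: available; e8: available.
Legal moves for Black: Ke8, Kc8, Kc7, Rxf6.
Black is in check but has 4 legal moves → neither.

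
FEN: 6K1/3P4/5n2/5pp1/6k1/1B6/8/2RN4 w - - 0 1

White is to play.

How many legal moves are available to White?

4

White to move; king on g8.
In check: yes, from the black knight on f6.
Legal moves: Kh8, Kf8, Kg7, Kf7.
Count: 4.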